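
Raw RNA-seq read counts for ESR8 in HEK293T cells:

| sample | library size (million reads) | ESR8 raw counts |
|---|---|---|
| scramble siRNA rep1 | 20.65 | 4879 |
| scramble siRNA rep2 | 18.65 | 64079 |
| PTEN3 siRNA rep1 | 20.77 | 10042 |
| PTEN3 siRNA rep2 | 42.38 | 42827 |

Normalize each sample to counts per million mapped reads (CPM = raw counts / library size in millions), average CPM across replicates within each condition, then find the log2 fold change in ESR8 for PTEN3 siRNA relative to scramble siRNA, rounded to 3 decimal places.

CPM(scramble siRNA rep1) = 4879 / 20.65 = 236.2712
CPM(scramble siRNA rep2) = 64079 / 18.65 = 3435.8713
CPM(PTEN3 siRNA rep1) = 10042 / 20.77 = 483.4858
CPM(PTEN3 siRNA rep2) = 42827 / 42.38 = 1010.5474
mean CPM(scramble siRNA) = 1836.0713; mean CPM(PTEN3 siRNA) = 747.0166
Fold change = 747.0166 / 1836.0713 = 0.40686
log2(0.40686) = -1.2974

-1.297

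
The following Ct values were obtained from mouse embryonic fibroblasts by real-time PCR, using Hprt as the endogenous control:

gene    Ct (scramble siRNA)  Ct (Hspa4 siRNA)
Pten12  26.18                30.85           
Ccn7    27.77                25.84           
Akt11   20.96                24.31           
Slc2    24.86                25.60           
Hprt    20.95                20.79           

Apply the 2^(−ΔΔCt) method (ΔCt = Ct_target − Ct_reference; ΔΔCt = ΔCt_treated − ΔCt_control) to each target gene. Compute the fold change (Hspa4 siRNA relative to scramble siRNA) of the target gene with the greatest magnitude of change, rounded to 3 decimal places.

0.035

Pten12: ΔΔCt = (30.85−20.79) − (26.18−20.95) = 10.06 − 5.23 = 4.83; fold change = 2^-4.83 = 0.035
Ccn7: ΔΔCt = (25.84−20.79) − (27.77−20.95) = 5.05 − 6.82 = -1.77; fold change = 2^1.77 = 3.411
Akt11: ΔΔCt = (24.31−20.79) − (20.96−20.95) = 3.52 − 0.01 = 3.51; fold change = 2^-3.51 = 0.088
Slc2: ΔΔCt = (25.60−20.79) − (24.86−20.95) = 4.81 − 3.91 = 0.90; fold change = 2^-0.90 = 0.536
Pten12 has the largest |ΔΔCt| = 4.83.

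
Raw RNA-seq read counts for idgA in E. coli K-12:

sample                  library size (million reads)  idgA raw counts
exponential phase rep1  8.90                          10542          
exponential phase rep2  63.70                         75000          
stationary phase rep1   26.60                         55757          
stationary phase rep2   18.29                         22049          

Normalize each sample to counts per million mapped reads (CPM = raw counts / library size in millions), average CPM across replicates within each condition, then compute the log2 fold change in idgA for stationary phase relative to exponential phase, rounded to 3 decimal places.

CPM(exponential phase rep1) = 10542 / 8.90 = 1184.4944
CPM(exponential phase rep2) = 75000 / 63.70 = 1177.3940
CPM(stationary phase rep1) = 55757 / 26.60 = 2096.1278
CPM(stationary phase rep2) = 22049 / 18.29 = 1205.5221
mean CPM(exponential phase) = 1180.9442; mean CPM(stationary phase) = 1650.8250
Fold change = 1650.8250 / 1180.9442 = 1.39789
log2(1.39789) = 0.4832

0.483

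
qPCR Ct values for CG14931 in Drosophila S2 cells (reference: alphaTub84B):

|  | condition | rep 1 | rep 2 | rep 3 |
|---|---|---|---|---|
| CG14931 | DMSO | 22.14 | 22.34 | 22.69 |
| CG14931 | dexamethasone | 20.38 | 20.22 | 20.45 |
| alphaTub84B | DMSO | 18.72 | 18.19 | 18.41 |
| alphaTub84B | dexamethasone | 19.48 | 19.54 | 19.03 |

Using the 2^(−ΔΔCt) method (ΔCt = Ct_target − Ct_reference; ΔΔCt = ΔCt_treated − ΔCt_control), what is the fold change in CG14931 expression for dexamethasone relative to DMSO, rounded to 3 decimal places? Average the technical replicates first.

Mean Ct: CG14931 DMSO 22.390; CG14931 dexamethasone 20.350; alphaTub84B DMSO 18.440; alphaTub84B dexamethasone 19.350
ΔCt(DMSO) = 22.390 − 18.440 = 3.950
ΔCt(dexamethasone) = 20.350 − 19.350 = 1.000
ΔΔCt = 1.000 − 3.950 = -2.950
Fold change = 2^(−(-2.950)) = 2^2.950 = 7.7275

7.727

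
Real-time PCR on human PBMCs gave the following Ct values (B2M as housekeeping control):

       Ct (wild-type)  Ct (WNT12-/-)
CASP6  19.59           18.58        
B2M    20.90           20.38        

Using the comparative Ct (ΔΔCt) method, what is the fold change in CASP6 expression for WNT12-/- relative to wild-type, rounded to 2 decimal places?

1.40

ΔCt(wild-type) = 19.590 − 20.900 = -1.310
ΔCt(WNT12-/-) = 18.580 − 20.380 = -1.800
ΔΔCt = -1.800 − (-1.310) = -0.490
Fold change = 2^(−(-0.490)) = 2^0.490 = 1.404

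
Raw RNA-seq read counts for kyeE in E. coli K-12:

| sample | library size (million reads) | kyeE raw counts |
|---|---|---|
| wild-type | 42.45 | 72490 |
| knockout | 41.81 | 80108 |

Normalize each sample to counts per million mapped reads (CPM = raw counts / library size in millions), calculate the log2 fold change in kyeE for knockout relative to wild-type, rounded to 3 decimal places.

CPM(wild-type) = 72490 / 42.45 = 1707.6561
CPM(knockout) = 80108 / 41.81 = 1916.0010
Fold change = 1916.0010 / 1707.6561 = 1.12201
log2(1.12201) = 0.1661

0.166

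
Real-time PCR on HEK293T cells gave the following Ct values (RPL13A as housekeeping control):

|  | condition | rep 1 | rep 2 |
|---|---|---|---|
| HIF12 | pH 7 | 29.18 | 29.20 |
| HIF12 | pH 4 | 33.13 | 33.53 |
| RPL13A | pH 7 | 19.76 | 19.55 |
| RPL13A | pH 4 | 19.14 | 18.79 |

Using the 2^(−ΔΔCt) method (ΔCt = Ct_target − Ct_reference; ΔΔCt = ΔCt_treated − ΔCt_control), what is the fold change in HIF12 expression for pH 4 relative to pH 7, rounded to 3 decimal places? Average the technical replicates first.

Mean Ct: HIF12 pH 7 29.190; HIF12 pH 4 33.330; RPL13A pH 7 19.655; RPL13A pH 4 18.965
ΔCt(pH 7) = 29.190 − 19.655 = 9.535
ΔCt(pH 4) = 33.330 − 18.965 = 14.365
ΔΔCt = 14.365 − 9.535 = 4.830
Fold change = 2^(−4.830) = 0.0352

0.035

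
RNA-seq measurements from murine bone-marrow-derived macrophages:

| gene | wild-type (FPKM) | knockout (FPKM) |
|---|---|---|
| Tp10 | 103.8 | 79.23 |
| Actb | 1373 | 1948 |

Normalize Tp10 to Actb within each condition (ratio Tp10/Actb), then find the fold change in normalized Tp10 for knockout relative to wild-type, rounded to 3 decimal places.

Tp10/Actb (wild-type) = 103.8 / 1373 = 0.075601
Tp10/Actb (knockout) = 79.23 / 1948 = 0.040672
Fold change = 0.040672 / 0.075601 = 0.5380

0.538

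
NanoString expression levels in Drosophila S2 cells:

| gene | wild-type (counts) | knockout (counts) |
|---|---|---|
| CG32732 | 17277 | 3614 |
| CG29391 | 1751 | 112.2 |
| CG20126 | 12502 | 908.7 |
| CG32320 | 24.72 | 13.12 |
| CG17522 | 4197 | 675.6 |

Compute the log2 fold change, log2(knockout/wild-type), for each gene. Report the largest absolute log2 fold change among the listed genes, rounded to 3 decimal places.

log2(3614/17277) = -2.257  (CG32732)
log2(112.2/1751) = -3.964  (CG29391)
log2(908.7/12502) = -3.782  (CG20126)
log2(13.12/24.72) = -0.914  (CG32320)
log2(675.6/4197) = -2.635  (CG17522)
The largest magnitude belongs to CG29391.

3.964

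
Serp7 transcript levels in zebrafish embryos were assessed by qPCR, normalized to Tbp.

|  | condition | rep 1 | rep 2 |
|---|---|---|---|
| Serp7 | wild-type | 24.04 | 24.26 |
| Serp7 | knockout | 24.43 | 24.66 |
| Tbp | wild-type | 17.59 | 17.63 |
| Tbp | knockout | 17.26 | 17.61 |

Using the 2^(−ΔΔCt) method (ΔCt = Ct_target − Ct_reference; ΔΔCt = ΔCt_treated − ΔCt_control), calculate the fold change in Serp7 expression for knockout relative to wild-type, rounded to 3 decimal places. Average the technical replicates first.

0.674

Mean Ct: Serp7 wild-type 24.150; Serp7 knockout 24.545; Tbp wild-type 17.610; Tbp knockout 17.435
ΔCt(wild-type) = 24.150 − 17.610 = 6.540
ΔCt(knockout) = 24.545 − 17.435 = 7.110
ΔΔCt = 7.110 − 6.540 = 0.570
Fold change = 2^(−0.570) = 0.6736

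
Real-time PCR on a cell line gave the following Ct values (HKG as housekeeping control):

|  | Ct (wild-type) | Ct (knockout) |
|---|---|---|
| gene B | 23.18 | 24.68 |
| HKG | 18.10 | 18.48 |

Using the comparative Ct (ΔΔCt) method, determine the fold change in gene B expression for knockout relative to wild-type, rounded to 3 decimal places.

0.460

ΔCt(wild-type) = 23.180 − 18.100 = 5.080
ΔCt(knockout) = 24.680 − 18.480 = 6.200
ΔΔCt = 6.200 − 5.080 = 1.120
Fold change = 2^(−1.120) = 0.4601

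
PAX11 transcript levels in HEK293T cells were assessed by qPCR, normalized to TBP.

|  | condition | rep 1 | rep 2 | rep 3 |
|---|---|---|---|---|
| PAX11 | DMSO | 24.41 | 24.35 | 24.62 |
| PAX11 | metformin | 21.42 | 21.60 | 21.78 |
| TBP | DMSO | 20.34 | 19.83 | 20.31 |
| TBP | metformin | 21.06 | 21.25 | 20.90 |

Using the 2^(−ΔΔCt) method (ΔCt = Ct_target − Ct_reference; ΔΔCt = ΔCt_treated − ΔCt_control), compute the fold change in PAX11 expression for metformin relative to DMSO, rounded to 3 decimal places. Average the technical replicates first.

13.642

Mean Ct: PAX11 DMSO 24.460; PAX11 metformin 21.600; TBP DMSO 20.160; TBP metformin 21.070
ΔCt(DMSO) = 24.460 − 20.160 = 4.300
ΔCt(metformin) = 21.600 − 21.070 = 0.530
ΔΔCt = 0.530 − 4.300 = -3.770
Fold change = 2^(−(-3.770)) = 2^3.770 = 13.6422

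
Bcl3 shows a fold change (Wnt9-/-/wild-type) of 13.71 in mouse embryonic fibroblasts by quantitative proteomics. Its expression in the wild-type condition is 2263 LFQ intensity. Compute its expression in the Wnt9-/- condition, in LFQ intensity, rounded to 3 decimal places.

31025.730

Wnt9-/- expression = 2263 × 13.71 = 31025.730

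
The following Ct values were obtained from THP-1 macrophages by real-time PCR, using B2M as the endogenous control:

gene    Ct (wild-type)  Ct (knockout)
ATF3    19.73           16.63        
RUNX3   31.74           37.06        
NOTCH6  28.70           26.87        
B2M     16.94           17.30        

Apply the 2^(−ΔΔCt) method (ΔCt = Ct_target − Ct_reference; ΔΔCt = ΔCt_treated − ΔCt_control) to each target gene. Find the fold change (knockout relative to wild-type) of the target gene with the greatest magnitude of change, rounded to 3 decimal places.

ATF3: ΔΔCt = (16.63−17.30) − (19.73−16.94) = -0.67 − 2.79 = -3.46; fold change = 2^3.46 = 11.004
RUNX3: ΔΔCt = (37.06−17.30) − (31.74−16.94) = 19.76 − 14.80 = 4.96; fold change = 2^-4.96 = 0.032
NOTCH6: ΔΔCt = (26.87−17.30) − (28.70−16.94) = 9.57 − 11.76 = -2.19; fold change = 2^2.19 = 4.563
RUNX3 has the largest |ΔΔCt| = 4.96.

0.032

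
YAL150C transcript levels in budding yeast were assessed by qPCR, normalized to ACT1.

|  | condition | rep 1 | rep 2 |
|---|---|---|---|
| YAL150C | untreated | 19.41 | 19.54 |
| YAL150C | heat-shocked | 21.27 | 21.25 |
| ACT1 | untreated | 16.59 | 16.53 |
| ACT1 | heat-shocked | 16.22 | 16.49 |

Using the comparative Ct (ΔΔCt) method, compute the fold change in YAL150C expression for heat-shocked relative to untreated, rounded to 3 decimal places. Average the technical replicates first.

0.252

Mean Ct: YAL150C untreated 19.475; YAL150C heat-shocked 21.260; ACT1 untreated 16.560; ACT1 heat-shocked 16.355
ΔCt(untreated) = 19.475 − 16.560 = 2.915
ΔCt(heat-shocked) = 21.260 − 16.355 = 4.905
ΔΔCt = 4.905 − 2.915 = 1.990
Fold change = 2^(−1.990) = 0.2517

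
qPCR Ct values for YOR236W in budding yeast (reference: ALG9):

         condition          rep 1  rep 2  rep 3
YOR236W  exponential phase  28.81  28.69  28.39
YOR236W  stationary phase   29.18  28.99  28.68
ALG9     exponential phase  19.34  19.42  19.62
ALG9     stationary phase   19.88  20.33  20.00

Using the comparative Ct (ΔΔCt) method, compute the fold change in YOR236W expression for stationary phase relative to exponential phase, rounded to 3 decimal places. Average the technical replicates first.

1.223

Mean Ct: YOR236W exponential phase 28.630; YOR236W stationary phase 28.950; ALG9 exponential phase 19.460; ALG9 stationary phase 20.070
ΔCt(exponential phase) = 28.630 − 19.460 = 9.170
ΔCt(stationary phase) = 28.950 − 20.070 = 8.880
ΔΔCt = 8.880 − 9.170 = -0.290
Fold change = 2^(−(-0.290)) = 2^0.290 = 1.2226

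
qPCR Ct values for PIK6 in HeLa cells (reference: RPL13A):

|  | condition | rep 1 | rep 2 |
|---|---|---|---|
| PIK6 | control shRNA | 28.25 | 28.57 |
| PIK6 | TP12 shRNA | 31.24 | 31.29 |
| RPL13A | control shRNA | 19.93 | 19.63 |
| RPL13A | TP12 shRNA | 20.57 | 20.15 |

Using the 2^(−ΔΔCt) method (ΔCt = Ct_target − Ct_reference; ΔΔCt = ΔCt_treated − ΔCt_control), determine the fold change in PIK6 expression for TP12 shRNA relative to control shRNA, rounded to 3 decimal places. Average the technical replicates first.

0.207

Mean Ct: PIK6 control shRNA 28.410; PIK6 TP12 shRNA 31.265; RPL13A control shRNA 19.780; RPL13A TP12 shRNA 20.360
ΔCt(control shRNA) = 28.410 − 19.780 = 8.630
ΔCt(TP12 shRNA) = 31.265 − 20.360 = 10.905
ΔΔCt = 10.905 − 8.630 = 2.275
Fold change = 2^(−2.275) = 0.2066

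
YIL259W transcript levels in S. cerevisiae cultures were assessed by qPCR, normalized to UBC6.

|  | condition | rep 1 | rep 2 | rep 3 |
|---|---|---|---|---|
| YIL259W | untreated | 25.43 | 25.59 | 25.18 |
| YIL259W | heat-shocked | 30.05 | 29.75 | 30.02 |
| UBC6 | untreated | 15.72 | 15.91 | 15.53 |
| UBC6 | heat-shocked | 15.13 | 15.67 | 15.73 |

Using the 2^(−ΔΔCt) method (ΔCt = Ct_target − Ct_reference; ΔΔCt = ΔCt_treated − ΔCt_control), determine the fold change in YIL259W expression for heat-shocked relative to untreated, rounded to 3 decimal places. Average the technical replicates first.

0.037

Mean Ct: YIL259W untreated 25.400; YIL259W heat-shocked 29.940; UBC6 untreated 15.720; UBC6 heat-shocked 15.510
ΔCt(untreated) = 25.400 − 15.720 = 9.680
ΔCt(heat-shocked) = 29.940 − 15.510 = 14.430
ΔΔCt = 14.430 − 9.680 = 4.750
Fold change = 2^(−4.750) = 0.0372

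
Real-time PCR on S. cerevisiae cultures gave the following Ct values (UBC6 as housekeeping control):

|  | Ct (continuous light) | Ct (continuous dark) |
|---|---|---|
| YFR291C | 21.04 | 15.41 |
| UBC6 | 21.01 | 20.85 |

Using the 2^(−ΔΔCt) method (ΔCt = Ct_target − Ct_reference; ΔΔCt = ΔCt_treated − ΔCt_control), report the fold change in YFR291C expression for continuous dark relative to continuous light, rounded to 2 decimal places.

ΔCt(continuous light) = 21.040 − 21.010 = 0.030
ΔCt(continuous dark) = 15.410 − 20.850 = -5.440
ΔΔCt = -5.440 − 0.030 = -5.470
Fold change = 2^(−(-5.470)) = 2^5.470 = 44.324

44.32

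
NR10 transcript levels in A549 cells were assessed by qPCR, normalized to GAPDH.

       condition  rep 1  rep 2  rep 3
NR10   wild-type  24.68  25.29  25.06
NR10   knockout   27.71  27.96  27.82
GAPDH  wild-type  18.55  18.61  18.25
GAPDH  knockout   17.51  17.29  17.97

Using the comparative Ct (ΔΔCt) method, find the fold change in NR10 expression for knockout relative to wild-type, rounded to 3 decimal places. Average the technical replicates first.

0.077

Mean Ct: NR10 wild-type 25.010; NR10 knockout 27.830; GAPDH wild-type 18.470; GAPDH knockout 17.590
ΔCt(wild-type) = 25.010 − 18.470 = 6.540
ΔCt(knockout) = 27.830 − 17.590 = 10.240
ΔΔCt = 10.240 − 6.540 = 3.700
Fold change = 2^(−3.700) = 0.0769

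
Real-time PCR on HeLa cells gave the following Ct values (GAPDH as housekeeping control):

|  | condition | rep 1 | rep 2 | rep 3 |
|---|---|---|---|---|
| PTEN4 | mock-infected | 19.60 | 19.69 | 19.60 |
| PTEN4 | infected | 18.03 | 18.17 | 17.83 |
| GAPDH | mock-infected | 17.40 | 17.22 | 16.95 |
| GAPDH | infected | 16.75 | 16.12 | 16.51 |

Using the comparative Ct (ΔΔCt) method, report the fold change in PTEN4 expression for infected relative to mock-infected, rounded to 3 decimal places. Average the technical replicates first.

1.853

Mean Ct: PTEN4 mock-infected 19.630; PTEN4 infected 18.010; GAPDH mock-infected 17.190; GAPDH infected 16.460
ΔCt(mock-infected) = 19.630 − 17.190 = 2.440
ΔCt(infected) = 18.010 − 16.460 = 1.550
ΔΔCt = 1.550 − 2.440 = -0.890
Fold change = 2^(−(-0.890)) = 2^0.890 = 1.8532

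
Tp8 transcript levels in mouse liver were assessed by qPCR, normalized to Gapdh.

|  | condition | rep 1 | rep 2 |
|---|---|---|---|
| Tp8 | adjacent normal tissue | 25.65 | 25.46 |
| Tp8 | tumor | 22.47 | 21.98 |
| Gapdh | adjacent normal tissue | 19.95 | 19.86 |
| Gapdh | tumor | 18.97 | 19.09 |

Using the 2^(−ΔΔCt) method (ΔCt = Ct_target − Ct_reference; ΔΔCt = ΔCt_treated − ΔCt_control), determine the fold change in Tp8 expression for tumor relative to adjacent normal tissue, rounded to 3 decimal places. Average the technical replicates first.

Mean Ct: Tp8 adjacent normal tissue 25.555; Tp8 tumor 22.225; Gapdh adjacent normal tissue 19.905; Gapdh tumor 19.030
ΔCt(adjacent normal tissue) = 25.555 − 19.905 = 5.650
ΔCt(tumor) = 22.225 − 19.030 = 3.195
ΔΔCt = 3.195 − 5.650 = -2.455
Fold change = 2^(−(-2.455)) = 2^2.455 = 5.4831

5.483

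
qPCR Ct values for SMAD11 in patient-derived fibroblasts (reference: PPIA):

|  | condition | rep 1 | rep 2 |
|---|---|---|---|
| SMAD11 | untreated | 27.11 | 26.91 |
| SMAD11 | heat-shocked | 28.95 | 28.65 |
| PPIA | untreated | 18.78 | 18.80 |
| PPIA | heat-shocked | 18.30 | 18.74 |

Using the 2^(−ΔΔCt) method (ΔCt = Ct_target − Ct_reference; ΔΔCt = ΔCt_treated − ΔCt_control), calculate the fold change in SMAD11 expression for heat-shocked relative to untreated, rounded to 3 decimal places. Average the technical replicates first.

0.240

Mean Ct: SMAD11 untreated 27.010; SMAD11 heat-shocked 28.800; PPIA untreated 18.790; PPIA heat-shocked 18.520
ΔCt(untreated) = 27.010 − 18.790 = 8.220
ΔCt(heat-shocked) = 28.800 − 18.520 = 10.280
ΔΔCt = 10.280 − 8.220 = 2.060
Fold change = 2^(−2.060) = 0.2398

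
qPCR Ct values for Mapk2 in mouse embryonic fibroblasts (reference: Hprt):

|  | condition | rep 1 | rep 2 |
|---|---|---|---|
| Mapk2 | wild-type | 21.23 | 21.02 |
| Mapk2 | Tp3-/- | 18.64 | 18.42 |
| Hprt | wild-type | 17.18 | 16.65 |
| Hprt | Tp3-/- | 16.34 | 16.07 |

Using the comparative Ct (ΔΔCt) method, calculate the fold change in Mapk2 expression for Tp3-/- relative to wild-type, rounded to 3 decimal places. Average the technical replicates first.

3.694

Mean Ct: Mapk2 wild-type 21.125; Mapk2 Tp3-/- 18.530; Hprt wild-type 16.915; Hprt Tp3-/- 16.205
ΔCt(wild-type) = 21.125 − 16.915 = 4.210
ΔCt(Tp3-/-) = 18.530 − 16.205 = 2.325
ΔΔCt = 2.325 − 4.210 = -1.885
Fold change = 2^(−(-1.885)) = 2^1.885 = 3.6935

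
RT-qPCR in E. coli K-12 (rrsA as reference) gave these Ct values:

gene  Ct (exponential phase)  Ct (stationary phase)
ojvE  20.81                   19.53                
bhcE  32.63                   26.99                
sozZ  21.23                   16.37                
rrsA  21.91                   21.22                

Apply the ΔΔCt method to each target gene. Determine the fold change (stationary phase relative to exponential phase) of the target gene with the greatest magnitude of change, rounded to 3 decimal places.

ojvE: ΔΔCt = (19.53−21.22) − (20.81−21.91) = -1.69 − (-1.10) = -0.59; fold change = 2^0.59 = 1.505
bhcE: ΔΔCt = (26.99−21.22) − (32.63−21.91) = 5.77 − 10.72 = -4.95; fold change = 2^4.95 = 30.910
sozZ: ΔΔCt = (16.37−21.22) − (21.23−21.91) = -4.85 − (-0.68) = -4.17; fold change = 2^4.17 = 18.001
bhcE has the largest |ΔΔCt| = 4.95.

30.910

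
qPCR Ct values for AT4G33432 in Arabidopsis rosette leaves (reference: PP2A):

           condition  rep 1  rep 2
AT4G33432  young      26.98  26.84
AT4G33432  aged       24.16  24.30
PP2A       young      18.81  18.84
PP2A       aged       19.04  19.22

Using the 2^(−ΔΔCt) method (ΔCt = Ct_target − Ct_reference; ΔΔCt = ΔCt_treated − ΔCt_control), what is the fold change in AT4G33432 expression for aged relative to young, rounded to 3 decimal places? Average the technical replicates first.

7.917

Mean Ct: AT4G33432 young 26.910; AT4G33432 aged 24.230; PP2A young 18.825; PP2A aged 19.130
ΔCt(young) = 26.910 − 18.825 = 8.085
ΔCt(aged) = 24.230 − 19.130 = 5.100
ΔΔCt = 5.100 − 8.085 = -2.985
Fold change = 2^(−(-2.985)) = 2^2.985 = 7.9173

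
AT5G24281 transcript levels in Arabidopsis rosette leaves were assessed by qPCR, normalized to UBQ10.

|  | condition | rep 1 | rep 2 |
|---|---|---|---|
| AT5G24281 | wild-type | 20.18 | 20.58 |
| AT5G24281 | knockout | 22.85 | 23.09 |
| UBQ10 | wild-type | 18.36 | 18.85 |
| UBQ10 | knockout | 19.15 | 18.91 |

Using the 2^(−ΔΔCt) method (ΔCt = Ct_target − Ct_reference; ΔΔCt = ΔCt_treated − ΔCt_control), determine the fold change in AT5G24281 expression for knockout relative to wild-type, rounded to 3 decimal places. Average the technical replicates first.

0.223

Mean Ct: AT5G24281 wild-type 20.380; AT5G24281 knockout 22.970; UBQ10 wild-type 18.605; UBQ10 knockout 19.030
ΔCt(wild-type) = 20.380 − 18.605 = 1.775
ΔCt(knockout) = 22.970 − 19.030 = 3.940
ΔΔCt = 3.940 − 1.775 = 2.165
Fold change = 2^(−2.165) = 0.2230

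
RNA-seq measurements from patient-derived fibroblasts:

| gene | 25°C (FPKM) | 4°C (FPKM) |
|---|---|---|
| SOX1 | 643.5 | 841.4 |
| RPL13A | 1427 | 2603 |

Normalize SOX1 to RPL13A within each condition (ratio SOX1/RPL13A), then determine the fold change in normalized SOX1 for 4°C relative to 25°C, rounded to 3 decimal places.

0.717

SOX1/RPL13A (25°C) = 643.5 / 1427 = 0.45095
SOX1/RPL13A (4°C) = 841.4 / 2603 = 0.32324
Fold change = 0.32324 / 0.45095 = 0.7168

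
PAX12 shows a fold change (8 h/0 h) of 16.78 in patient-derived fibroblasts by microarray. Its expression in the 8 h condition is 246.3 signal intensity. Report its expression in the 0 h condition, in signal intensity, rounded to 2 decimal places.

0 h expression = 246.3 / 16.78 = 14.68

14.68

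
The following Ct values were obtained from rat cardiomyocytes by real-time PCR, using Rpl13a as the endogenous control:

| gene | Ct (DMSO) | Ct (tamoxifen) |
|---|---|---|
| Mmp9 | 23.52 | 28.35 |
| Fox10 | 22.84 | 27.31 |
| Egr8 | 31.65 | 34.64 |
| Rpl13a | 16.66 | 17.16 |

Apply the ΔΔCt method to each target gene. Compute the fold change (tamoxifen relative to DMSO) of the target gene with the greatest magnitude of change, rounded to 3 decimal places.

0.050

Mmp9: ΔΔCt = (28.35−17.16) − (23.52−16.66) = 11.19 − 6.86 = 4.33; fold change = 2^-4.33 = 0.050
Fox10: ΔΔCt = (27.31−17.16) − (22.84−16.66) = 10.15 − 6.18 = 3.97; fold change = 2^-3.97 = 0.064
Egr8: ΔΔCt = (34.64−17.16) − (31.65−16.66) = 17.48 − 14.99 = 2.49; fold change = 2^-2.49 = 0.178
Mmp9 has the largest |ΔΔCt| = 4.33.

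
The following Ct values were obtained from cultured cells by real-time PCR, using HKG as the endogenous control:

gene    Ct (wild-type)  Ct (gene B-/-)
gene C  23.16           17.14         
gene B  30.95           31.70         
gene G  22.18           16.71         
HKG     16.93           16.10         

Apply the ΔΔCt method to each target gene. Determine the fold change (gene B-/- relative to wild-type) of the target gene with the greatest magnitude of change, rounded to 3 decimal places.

gene C: ΔΔCt = (17.14−16.10) − (23.16−16.93) = 1.04 − 6.23 = -5.19; fold change = 2^5.19 = 36.504
gene B: ΔΔCt = (31.70−16.10) − (30.95−16.93) = 15.60 − 14.02 = 1.58; fold change = 2^-1.58 = 0.334
gene G: ΔΔCt = (16.71−16.10) − (22.18−16.93) = 0.61 − 5.25 = -4.64; fold change = 2^4.64 = 24.933
gene C has the largest |ΔΔCt| = 5.19.

36.504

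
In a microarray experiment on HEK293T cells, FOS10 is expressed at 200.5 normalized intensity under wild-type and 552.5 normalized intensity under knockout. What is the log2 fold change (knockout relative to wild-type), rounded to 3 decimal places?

1.462

Fold change = 552.5 / 200.5 = 2.7556
log2(2.7556) = 1.4624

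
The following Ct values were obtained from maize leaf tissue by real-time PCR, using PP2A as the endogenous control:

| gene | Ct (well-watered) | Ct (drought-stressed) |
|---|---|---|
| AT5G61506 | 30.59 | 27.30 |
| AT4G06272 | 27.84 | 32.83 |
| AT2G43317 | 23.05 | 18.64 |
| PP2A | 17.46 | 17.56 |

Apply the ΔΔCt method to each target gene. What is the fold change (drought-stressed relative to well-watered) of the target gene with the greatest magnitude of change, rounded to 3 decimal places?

0.034

AT5G61506: ΔΔCt = (27.30−17.56) − (30.59−17.46) = 9.74 − 13.13 = -3.39; fold change = 2^3.39 = 10.483
AT4G06272: ΔΔCt = (32.83−17.56) − (27.84−17.46) = 15.27 − 10.38 = 4.89; fold change = 2^-4.89 = 0.034
AT2G43317: ΔΔCt = (18.64−17.56) − (23.05−17.46) = 1.08 − 5.59 = -4.51; fold change = 2^4.51 = 22.785
AT4G06272 has the largest |ΔΔCt| = 4.89.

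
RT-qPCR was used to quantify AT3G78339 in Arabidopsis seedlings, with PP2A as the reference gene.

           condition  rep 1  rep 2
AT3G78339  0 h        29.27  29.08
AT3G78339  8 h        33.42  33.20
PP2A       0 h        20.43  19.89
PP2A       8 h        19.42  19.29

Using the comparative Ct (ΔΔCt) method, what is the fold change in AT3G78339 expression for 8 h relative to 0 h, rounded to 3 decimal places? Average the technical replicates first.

Mean Ct: AT3G78339 0 h 29.175; AT3G78339 8 h 33.310; PP2A 0 h 20.160; PP2A 8 h 19.355
ΔCt(0 h) = 29.175 − 20.160 = 9.015
ΔCt(8 h) = 33.310 − 19.355 = 13.955
ΔΔCt = 13.955 − 9.015 = 4.940
Fold change = 2^(−4.940) = 0.0326

0.033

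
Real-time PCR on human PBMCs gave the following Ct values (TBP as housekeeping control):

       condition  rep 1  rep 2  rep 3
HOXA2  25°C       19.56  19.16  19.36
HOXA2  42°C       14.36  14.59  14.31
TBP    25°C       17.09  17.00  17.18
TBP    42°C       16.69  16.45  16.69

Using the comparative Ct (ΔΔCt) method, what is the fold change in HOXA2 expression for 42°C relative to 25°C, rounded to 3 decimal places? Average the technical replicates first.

22.009

Mean Ct: HOXA2 25°C 19.360; HOXA2 42°C 14.420; TBP 25°C 17.090; TBP 42°C 16.610
ΔCt(25°C) = 19.360 − 17.090 = 2.270
ΔCt(42°C) = 14.420 − 16.610 = -2.190
ΔΔCt = -2.190 − 2.270 = -4.460
Fold change = 2^(−(-4.460)) = 2^4.460 = 22.0087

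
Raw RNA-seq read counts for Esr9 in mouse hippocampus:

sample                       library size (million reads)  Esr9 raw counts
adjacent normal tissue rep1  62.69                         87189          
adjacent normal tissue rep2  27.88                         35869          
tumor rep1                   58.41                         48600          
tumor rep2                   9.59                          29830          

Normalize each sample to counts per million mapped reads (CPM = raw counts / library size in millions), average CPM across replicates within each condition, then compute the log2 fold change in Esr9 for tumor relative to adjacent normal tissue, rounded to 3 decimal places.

CPM(adjacent normal tissue rep1) = 87189 / 62.69 = 1390.7960
CPM(adjacent normal tissue rep2) = 35869 / 27.88 = 1286.5495
CPM(tumor rep1) = 48600 / 58.41 = 832.0493
CPM(tumor rep2) = 29830 / 9.59 = 3110.5318
mean CPM(adjacent normal tissue) = 1338.6727; mean CPM(tumor) = 1971.2906
Fold change = 1971.2906 / 1338.6727 = 1.47257
log2(1.47257) = 0.5583

0.558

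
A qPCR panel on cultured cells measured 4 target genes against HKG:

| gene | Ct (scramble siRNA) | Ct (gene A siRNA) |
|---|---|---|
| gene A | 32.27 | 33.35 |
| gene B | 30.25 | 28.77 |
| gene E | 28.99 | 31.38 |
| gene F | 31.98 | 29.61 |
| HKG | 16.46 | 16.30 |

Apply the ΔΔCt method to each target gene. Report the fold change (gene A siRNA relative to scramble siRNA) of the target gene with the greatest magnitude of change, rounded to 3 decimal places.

0.171

gene A: ΔΔCt = (33.35−16.30) − (32.27−16.46) = 17.05 − 15.81 = 1.24; fold change = 2^-1.24 = 0.423
gene B: ΔΔCt = (28.77−16.30) − (30.25−16.46) = 12.47 − 13.79 = -1.32; fold change = 2^1.32 = 2.497
gene E: ΔΔCt = (31.38−16.30) − (28.99−16.46) = 15.08 − 12.53 = 2.55; fold change = 2^-2.55 = 0.171
gene F: ΔΔCt = (29.61−16.30) − (31.98−16.46) = 13.31 − 15.52 = -2.21; fold change = 2^2.21 = 4.627
gene E has the largest |ΔΔCt| = 2.55.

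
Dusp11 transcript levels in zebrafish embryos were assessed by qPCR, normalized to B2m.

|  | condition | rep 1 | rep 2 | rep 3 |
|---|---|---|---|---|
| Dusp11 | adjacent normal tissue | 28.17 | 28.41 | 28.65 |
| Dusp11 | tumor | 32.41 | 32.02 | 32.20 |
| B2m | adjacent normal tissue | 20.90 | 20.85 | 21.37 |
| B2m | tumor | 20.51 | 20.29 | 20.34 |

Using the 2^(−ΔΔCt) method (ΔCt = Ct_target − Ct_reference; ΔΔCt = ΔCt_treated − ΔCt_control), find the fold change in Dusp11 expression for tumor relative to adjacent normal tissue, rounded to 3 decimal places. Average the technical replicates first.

Mean Ct: Dusp11 adjacent normal tissue 28.410; Dusp11 tumor 32.210; B2m adjacent normal tissue 21.040; B2m tumor 20.380
ΔCt(adjacent normal tissue) = 28.410 − 21.040 = 7.370
ΔCt(tumor) = 32.210 − 20.380 = 11.830
ΔΔCt = 11.830 − 7.370 = 4.460
Fold change = 2^(−4.460) = 0.0454

0.045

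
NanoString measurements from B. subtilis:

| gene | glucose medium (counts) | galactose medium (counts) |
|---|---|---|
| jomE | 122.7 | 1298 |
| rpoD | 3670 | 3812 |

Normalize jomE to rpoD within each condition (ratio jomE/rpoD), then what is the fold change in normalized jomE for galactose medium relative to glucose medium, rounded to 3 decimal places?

10.185

jomE/rpoD (glucose medium) = 122.7 / 3670 = 0.033433
jomE/rpoD (galactose medium) = 1298 / 3812 = 0.3405
Fold change = 0.3405 / 0.033433 = 10.1846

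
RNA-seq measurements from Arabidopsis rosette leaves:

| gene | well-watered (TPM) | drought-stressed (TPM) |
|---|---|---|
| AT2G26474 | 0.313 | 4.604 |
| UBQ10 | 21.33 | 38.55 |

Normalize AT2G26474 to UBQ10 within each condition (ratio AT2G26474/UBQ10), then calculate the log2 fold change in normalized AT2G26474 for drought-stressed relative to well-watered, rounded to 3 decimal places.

AT2G26474/UBQ10 (well-watered) = 0.313 / 21.33 = 0.014674
AT2G26474/UBQ10 (drought-stressed) = 4.604 / 38.55 = 0.11943
Fold change = 0.11943 / 0.014674 = 8.1387
log2(8.1387) = 3.0248

3.025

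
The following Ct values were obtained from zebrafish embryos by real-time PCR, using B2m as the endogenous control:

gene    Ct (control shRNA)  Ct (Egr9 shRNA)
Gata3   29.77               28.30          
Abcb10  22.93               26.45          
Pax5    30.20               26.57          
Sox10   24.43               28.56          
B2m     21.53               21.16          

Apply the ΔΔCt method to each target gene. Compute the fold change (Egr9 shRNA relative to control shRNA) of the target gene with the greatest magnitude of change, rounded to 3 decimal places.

Gata3: ΔΔCt = (28.30−21.16) − (29.77−21.53) = 7.14 − 8.24 = -1.10; fold change = 2^1.10 = 2.144
Abcb10: ΔΔCt = (26.45−21.16) − (22.93−21.53) = 5.29 − 1.40 = 3.89; fold change = 2^-3.89 = 0.067
Pax5: ΔΔCt = (26.57−21.16) − (30.20−21.53) = 5.41 − 8.67 = -3.26; fold change = 2^3.26 = 9.580
Sox10: ΔΔCt = (28.56−21.16) − (24.43−21.53) = 7.40 − 2.90 = 4.50; fold change = 2^-4.50 = 0.044
Sox10 has the largest |ΔΔCt| = 4.50.

0.044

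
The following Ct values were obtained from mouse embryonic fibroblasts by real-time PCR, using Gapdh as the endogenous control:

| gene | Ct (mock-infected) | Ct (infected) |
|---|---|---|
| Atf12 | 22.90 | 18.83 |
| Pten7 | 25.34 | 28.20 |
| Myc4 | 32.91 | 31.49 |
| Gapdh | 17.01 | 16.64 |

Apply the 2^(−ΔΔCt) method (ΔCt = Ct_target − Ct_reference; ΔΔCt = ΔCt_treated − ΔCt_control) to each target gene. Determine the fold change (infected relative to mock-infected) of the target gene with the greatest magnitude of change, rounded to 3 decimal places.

12.996

Atf12: ΔΔCt = (18.83−16.64) − (22.90−17.01) = 2.19 − 5.89 = -3.70; fold change = 2^3.70 = 12.996
Pten7: ΔΔCt = (28.20−16.64) − (25.34−17.01) = 11.56 − 8.33 = 3.23; fold change = 2^-3.23 = 0.107
Myc4: ΔΔCt = (31.49−16.64) − (32.91−17.01) = 14.85 − 15.90 = -1.05; fold change = 2^1.05 = 2.071
Atf12 has the largest |ΔΔCt| = 3.70.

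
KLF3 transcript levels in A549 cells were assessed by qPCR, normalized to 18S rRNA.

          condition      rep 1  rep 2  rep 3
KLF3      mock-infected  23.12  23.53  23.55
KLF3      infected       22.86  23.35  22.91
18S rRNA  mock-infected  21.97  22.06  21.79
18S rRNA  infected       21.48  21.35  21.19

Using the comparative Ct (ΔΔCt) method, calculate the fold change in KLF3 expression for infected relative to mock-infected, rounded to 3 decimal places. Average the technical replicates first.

0.847

Mean Ct: KLF3 mock-infected 23.400; KLF3 infected 23.040; 18S rRNA mock-infected 21.940; 18S rRNA infected 21.340
ΔCt(mock-infected) = 23.400 − 21.940 = 1.460
ΔCt(infected) = 23.040 − 21.340 = 1.700
ΔΔCt = 1.700 − 1.460 = 0.240
Fold change = 2^(−0.240) = 0.8467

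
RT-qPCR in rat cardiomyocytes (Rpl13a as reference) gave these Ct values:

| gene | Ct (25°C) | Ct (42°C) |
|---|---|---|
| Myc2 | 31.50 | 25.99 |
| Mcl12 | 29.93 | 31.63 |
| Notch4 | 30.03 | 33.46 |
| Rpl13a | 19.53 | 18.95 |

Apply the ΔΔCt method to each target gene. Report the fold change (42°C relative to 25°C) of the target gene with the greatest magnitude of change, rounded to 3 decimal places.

30.484

Myc2: ΔΔCt = (25.99−18.95) − (31.50−19.53) = 7.04 − 11.97 = -4.93; fold change = 2^4.93 = 30.484
Mcl12: ΔΔCt = (31.63−18.95) − (29.93−19.53) = 12.68 − 10.40 = 2.28; fold change = 2^-2.28 = 0.206
Notch4: ΔΔCt = (33.46−18.95) − (30.03−19.53) = 14.51 − 10.50 = 4.01; fold change = 2^-4.01 = 0.062
Myc2 has the largest |ΔΔCt| = 4.93.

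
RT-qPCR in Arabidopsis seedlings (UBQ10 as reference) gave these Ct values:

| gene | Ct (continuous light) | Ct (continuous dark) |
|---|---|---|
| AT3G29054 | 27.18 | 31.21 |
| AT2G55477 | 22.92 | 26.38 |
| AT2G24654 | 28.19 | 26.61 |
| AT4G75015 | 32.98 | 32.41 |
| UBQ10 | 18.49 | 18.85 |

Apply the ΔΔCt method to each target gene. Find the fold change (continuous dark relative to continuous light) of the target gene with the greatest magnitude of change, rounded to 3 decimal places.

0.079

AT3G29054: ΔΔCt = (31.21−18.85) − (27.18−18.49) = 12.36 − 8.69 = 3.67; fold change = 2^-3.67 = 0.079
AT2G55477: ΔΔCt = (26.38−18.85) − (22.92−18.49) = 7.53 − 4.43 = 3.10; fold change = 2^-3.10 = 0.117
AT2G24654: ΔΔCt = (26.61−18.85) − (28.19−18.49) = 7.76 − 9.70 = -1.94; fold change = 2^1.94 = 3.837
AT4G75015: ΔΔCt = (32.41−18.85) − (32.98−18.49) = 13.56 − 14.49 = -0.93; fold change = 2^0.93 = 1.905
AT3G29054 has the largest |ΔΔCt| = 3.67.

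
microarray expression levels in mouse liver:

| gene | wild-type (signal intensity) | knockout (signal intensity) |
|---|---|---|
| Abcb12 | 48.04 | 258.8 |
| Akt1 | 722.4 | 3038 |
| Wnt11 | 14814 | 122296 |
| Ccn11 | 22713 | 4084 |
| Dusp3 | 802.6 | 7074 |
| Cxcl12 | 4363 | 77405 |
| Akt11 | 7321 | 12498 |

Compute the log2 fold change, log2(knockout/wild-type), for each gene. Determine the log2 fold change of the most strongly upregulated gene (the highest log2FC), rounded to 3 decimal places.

4.149

log2(258.8/48.04) = 2.430  (Abcb12)
log2(3038/722.4) = 2.072  (Akt1)
log2(122296/14814) = 3.045  (Wnt11)
log2(4084/22713) = -2.475  (Ccn11)
log2(7074/802.6) = 3.140  (Dusp3)
log2(77405/4363) = 4.149  (Cxcl12)
log2(12498/7321) = 0.772  (Akt11)
Cxcl12 is most strongly upregulated.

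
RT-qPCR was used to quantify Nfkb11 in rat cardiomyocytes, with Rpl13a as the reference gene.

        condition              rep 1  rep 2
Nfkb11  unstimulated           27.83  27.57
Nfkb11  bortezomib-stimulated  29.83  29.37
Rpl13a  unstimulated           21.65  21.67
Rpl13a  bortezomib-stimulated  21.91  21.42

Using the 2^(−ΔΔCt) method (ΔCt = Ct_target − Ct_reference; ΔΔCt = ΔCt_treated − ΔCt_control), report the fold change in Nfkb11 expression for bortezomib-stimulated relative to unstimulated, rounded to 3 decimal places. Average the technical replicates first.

Mean Ct: Nfkb11 unstimulated 27.700; Nfkb11 bortezomib-stimulated 29.600; Rpl13a unstimulated 21.660; Rpl13a bortezomib-stimulated 21.665
ΔCt(unstimulated) = 27.700 − 21.660 = 6.040
ΔCt(bortezomib-stimulated) = 29.600 − 21.665 = 7.935
ΔΔCt = 7.935 − 6.040 = 1.895
Fold change = 2^(−1.895) = 0.2689

0.269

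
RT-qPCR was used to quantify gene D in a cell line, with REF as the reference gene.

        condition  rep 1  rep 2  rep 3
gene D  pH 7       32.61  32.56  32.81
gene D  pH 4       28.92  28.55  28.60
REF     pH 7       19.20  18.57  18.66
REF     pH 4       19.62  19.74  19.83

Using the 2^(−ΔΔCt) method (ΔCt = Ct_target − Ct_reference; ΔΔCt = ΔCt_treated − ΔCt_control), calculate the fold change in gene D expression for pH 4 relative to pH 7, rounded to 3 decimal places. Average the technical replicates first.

29.651

Mean Ct: gene D pH 7 32.660; gene D pH 4 28.690; REF pH 7 18.810; REF pH 4 19.730
ΔCt(pH 7) = 32.660 − 18.810 = 13.850
ΔCt(pH 4) = 28.690 − 19.730 = 8.960
ΔΔCt = 8.960 − 13.850 = -4.890
Fold change = 2^(−(-4.890)) = 2^4.890 = 29.6508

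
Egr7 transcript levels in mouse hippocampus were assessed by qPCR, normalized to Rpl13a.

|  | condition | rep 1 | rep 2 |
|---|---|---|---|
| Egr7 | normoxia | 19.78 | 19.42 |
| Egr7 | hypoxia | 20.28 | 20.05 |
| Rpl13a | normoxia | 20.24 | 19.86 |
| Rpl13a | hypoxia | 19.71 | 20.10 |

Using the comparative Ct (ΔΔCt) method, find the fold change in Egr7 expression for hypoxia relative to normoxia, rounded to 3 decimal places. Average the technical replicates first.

Mean Ct: Egr7 normoxia 19.600; Egr7 hypoxia 20.165; Rpl13a normoxia 20.050; Rpl13a hypoxia 19.905
ΔCt(normoxia) = 19.600 − 20.050 = -0.450
ΔCt(hypoxia) = 20.165 − 19.905 = 0.260
ΔΔCt = 0.260 − (-0.450) = 0.710
Fold change = 2^(−0.710) = 0.6113

0.611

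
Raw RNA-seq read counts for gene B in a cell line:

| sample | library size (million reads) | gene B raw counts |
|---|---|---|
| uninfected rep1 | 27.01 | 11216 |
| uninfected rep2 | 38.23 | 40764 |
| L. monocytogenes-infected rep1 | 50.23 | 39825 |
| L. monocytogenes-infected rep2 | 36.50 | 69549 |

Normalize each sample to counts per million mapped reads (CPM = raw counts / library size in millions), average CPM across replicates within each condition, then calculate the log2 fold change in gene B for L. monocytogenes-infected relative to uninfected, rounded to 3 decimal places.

CPM(uninfected rep1) = 11216 / 27.01 = 415.2536
CPM(uninfected rep2) = 40764 / 38.23 = 1066.2830
CPM(L. monocytogenes-infected rep1) = 39825 / 50.23 = 792.8529
CPM(L. monocytogenes-infected rep2) = 69549 / 36.50 = 1905.4521
mean CPM(uninfected) = 740.7683; mean CPM(L. monocytogenes-infected) = 1349.1525
Fold change = 1349.1525 / 740.7683 = 1.82129
log2(1.82129) = 0.8650

0.865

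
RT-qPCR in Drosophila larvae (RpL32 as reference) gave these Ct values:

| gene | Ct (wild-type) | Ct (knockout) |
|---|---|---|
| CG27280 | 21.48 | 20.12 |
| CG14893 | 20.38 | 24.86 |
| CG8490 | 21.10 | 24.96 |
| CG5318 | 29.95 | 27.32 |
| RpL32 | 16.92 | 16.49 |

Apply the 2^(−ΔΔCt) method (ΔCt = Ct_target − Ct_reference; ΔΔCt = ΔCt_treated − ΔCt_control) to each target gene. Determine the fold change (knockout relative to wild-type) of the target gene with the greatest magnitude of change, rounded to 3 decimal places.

0.033

CG27280: ΔΔCt = (20.12−16.49) − (21.48−16.92) = 3.63 − 4.56 = -0.93; fold change = 2^0.93 = 1.905
CG14893: ΔΔCt = (24.86−16.49) − (20.38−16.92) = 8.37 − 3.46 = 4.91; fold change = 2^-4.91 = 0.033
CG8490: ΔΔCt = (24.96−16.49) − (21.10−16.92) = 8.47 − 4.18 = 4.29; fold change = 2^-4.29 = 0.051
CG5318: ΔΔCt = (27.32−16.49) − (29.95−16.92) = 10.83 − 13.03 = -2.20; fold change = 2^2.20 = 4.595
CG14893 has the largest |ΔΔCt| = 4.91.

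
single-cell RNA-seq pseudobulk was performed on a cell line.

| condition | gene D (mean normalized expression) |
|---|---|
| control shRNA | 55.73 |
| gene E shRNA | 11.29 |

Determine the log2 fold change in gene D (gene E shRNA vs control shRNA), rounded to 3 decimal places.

-2.303

Fold change = 11.29 / 55.73 = 0.2026
log2(0.2026) = -2.3034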